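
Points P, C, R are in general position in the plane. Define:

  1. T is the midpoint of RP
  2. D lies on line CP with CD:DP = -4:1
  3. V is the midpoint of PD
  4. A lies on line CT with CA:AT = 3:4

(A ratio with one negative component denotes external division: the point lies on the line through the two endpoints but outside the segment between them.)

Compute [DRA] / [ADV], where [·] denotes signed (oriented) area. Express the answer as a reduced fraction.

Choose coordinates P = (0, 0), C = (1, 0), R = (0, 1).
1. T is the midpoint of RP ⇒ T = (0, 1/2)
2. D lies on line CP with CD:DP = -4:1 ⇒ D = (-1/3, 0)
3. V is the midpoint of PD ⇒ V = (-1/6, 0)
4. A lies on line CT with CA:AT = 3:4 ⇒ A = (4/7, 3/14)
2·[DRA] = -5/6, 2·[ADV] = 1/28
[DRA]:[ADV] = -5/6:1/28 = -70/3

[DRA]:[ADV] = -70/3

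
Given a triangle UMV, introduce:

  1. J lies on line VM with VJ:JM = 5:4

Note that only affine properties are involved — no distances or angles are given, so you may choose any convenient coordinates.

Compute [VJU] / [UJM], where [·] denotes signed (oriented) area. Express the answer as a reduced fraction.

[VJU]:[UJM] = 5/4

Set U = (0, 0), M = (1, 0), V = (0, 1); any affine frame gives the same invariant.
1. J lies on line VM with VJ:JM = 5:4 ⇒ J = (5/9, 4/9)
2·[VJU] = -5/9, 2·[UJM] = -4/9
[VJU]:[UJM] = -5/9:-4/9 = 5/4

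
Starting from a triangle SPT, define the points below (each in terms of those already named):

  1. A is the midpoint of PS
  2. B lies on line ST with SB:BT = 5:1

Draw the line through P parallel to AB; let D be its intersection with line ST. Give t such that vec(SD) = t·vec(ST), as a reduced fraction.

Work in coordinates with S = (0, 0), P = (1, 0), T = (0, 1).
1. A is the midpoint of PS ⇒ A = (1/2, 0)
2. B lies on line ST with SB:BT = 5:1 ⇒ B = (0, 5/6)
through P parallel to AB: direction (-1/2, 5/6); meets ST at D = (0, 5/3)
D = S + t·(T−S) with t = 5/3

t = 5/3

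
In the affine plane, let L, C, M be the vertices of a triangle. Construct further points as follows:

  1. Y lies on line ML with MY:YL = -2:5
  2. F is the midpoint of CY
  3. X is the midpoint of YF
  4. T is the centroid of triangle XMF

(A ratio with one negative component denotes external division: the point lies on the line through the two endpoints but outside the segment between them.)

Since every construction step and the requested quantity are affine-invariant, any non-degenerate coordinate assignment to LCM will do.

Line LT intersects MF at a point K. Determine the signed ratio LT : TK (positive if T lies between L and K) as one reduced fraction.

Set L = (0, 0), C = (1, 0), M = (0, 1); any affine frame gives the same invariant.
1. Y lies on line ML with MY:YL = -2:5 ⇒ Y = (0, 5/3)
2. F is the midpoint of CY ⇒ F = (1/2, 5/6)
3. X is the midpoint of YF ⇒ X = (1/4, 5/4)
4. T is the centroid of triangle XMF ⇒ T = (1/4, 37/36)
line LT meets MF at K = (9/40, 37/40)
T = L + t·(K−L) with t = 10/9, so LT:TK = 10/9:-1/9

LT:TK = -10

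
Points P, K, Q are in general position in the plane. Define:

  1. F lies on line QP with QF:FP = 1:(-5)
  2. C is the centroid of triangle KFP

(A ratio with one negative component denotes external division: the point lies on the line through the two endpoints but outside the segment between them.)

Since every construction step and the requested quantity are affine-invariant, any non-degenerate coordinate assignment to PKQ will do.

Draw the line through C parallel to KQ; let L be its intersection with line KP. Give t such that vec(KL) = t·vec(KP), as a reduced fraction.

t = 1/4

Assign P = (0, 0), K = (1, 0), Q = (0, 1) — the answer is frame-independent, so this choice is without loss of generality.
1. F lies on line QP with QF:FP = 1:(-5) ⇒ F = (0, 5/4)
2. C is the centroid of triangle KFP ⇒ C = (1/3, 5/12)
through C parallel to KQ: direction (-1, 1); meets KP at L = (3/4, 0)
L = K + t·(P−K) with t = 1/4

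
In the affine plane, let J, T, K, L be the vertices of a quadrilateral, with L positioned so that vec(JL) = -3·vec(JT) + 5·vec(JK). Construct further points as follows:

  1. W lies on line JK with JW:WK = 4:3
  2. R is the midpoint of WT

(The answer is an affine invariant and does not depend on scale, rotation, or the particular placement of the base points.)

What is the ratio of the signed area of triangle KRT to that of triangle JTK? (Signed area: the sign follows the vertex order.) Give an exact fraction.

[KRT]:[JTK] = 3/14

Set J = (0, 0), T = (1, 0), K = (0, 1), L = (-3, 5); any affine frame gives the same invariant.
1. W lies on line JK with JW:WK = 4:3 ⇒ W = (0, 4/7)
2. R is the midpoint of WT ⇒ R = (1/2, 2/7)
2·[KRT] = 3/14, 2·[JTK] = 1
[KRT]:[JTK] = 3/14:1 = 3/14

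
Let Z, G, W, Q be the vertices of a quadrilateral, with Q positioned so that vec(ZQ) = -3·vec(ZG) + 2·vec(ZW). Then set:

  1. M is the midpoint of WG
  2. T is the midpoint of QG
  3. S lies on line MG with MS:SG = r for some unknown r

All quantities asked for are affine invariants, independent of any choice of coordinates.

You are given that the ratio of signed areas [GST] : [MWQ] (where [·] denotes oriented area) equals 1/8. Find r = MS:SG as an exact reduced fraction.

r = 3

Work in coordinates with Z = (0, 0), G = (1, 0), W = (0, 1), Q = (-3, 2).
1. M is the midpoint of WG ⇒ M = (1/2, 1/2)
2. T is the midpoint of QG ⇒ T = (-1, 1)
3. With MS:SG = r, write λ = r/(r+1) so S = M + λ·(G−M); S is affine-linear in λ
Every point depending on S is an affine combination of S and λ-independent points, so each such coordinate is linear in λ; the λ² term in each signed area is a multiple of (G−M)×(G−M) = 0, so 2·[GST] and 2·[MWQ] are each linear in λ. Evaluating at λ=0 and λ=1:
  2·[GST] = -1/2·λ + 1/2,   2·[MWQ] = 1
So [GST]:[MWQ] = (-1/2·λ + 1/2) / (1). Setting this equal to 1/8:
  -1/2·λ + 1/2 = 1/8·(1)  ⇒  λ = 3/4
Then r = λ/(1−λ) = (3/4)/(1/4) = 3. Check: with r = 3, S = (7/8, 1/8) and [GST]:[MWQ] = 1/8 as required.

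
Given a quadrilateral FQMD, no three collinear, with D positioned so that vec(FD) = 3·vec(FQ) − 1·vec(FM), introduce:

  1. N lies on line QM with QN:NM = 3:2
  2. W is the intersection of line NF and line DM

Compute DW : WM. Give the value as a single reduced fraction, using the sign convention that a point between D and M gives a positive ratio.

DW:WM = 11/2

Assign F = (0, 0), Q = (1, 0), M = (0, 1), D = (3, -1) — the answer is frame-independent, so this choice is without loss of generality.
1. N lies on line QM with QN:NM = 3:2 ⇒ N = (2/5, 3/5)
2. W is the intersection of line NF and line DM ⇒ W = (6/13, 9/13)
W = D + t·(M−D) with t = 11/13, so DW:WM = t:(1−t) = 11/13:2/13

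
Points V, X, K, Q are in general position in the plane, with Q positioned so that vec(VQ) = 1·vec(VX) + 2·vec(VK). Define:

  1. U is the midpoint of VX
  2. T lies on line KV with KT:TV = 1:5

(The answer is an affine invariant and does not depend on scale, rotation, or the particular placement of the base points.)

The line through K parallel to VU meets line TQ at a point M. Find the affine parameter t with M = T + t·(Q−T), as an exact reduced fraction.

Work in coordinates with V = (0, 0), X = (1, 0), K = (0, 1), Q = (1, 2).
1. U is the midpoint of VX ⇒ U = (1/2, 0)
2. T lies on line KV with KT:TV = 1:5 ⇒ T = (0, 5/6)
through K parallel to VU: direction (1/2, 0); meets TQ at M = (1/7, 1)
M = T + t·(Q−T) with t = 1/7

t = 1/7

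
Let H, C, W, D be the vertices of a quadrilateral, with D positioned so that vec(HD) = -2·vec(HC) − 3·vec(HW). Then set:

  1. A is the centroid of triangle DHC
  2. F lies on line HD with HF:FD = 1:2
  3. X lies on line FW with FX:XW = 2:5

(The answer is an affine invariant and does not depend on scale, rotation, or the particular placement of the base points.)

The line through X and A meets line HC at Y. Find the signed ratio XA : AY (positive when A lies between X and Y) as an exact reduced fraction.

Work in coordinates with H = (0, 0), C = (1, 0), W = (0, 1), D = (-2, -3).
1. A is the centroid of triangle DHC ⇒ A = (-1/3, -1)
2. F lies on line HD with HF:FD = 1:2 ⇒ F = (-2/3, -1)
3. X lies on line FW with FX:XW = 2:5 ⇒ X = (-10/21, -3/7)
line XA meets HC at Y = (-7/12, 0)
A = X + t·(Y−X) with t = -4/3, so XA:AY = -4/3:7/3

XA:AY = -4/7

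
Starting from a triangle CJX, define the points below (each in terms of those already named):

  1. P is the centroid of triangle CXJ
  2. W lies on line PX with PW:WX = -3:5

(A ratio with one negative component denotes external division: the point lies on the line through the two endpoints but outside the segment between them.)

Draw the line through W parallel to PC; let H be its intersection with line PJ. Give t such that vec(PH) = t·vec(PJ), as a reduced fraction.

t = 3/2

Set C = (0, 0), J = (1, 0), X = (0, 1); any affine frame gives the same invariant.
1. P is the centroid of triangle CXJ ⇒ P = (1/3, 1/3)
2. W lies on line PX with PW:WX = -3:5 ⇒ W = (5/6, -2/3)
through W parallel to PC: direction (-1/3, -1/3); meets PJ at H = (4/3, -1/6)
H = P + t·(J−P) with t = 3/2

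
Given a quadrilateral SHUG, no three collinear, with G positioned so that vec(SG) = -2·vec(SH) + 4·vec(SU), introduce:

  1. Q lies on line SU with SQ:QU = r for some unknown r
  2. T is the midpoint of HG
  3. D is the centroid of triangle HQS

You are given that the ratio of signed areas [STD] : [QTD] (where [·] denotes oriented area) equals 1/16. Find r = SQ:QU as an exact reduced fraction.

Set S = (0, 0), H = (1, 0), U = (0, 1), G = (-2, 4); any affine frame gives the same invariant.
1. With SQ:QU = r, write λ = r/(r+1) so Q = S + λ·(U−S); Q is affine-linear in λ
2. T is the midpoint of HG ⇒ T = (-1/2, 2)
3. D is the centroid of triangle HQS ⇒ D is an affine combination of earlier points and hence also affine-linear in λ
Every point depending on Q is an affine combination of Q and λ-independent points, so each such coordinate is linear in λ; the λ² term in each signed area is a multiple of (U−S)×(U−S) = 0, so 2·[STD] and 2·[QTD] are each linear in λ. Evaluating at λ=0 and λ=1:
  2·[STD] = -1/6·λ − 2/3,   2·[QTD] = 2/3·λ − 2/3
So [STD]:[QTD] = (-1/6·λ − 2/3) / (2/3·λ − 2/3). Setting this equal to 1/16:
  -1/6·λ − 2/3 = 1/16·(2/3·λ − 2/3)  ⇒  λ = -3
Then r = λ/(1−λ) = (-3)/(4) = -3/4. Check: with r = -3/4, Q = (0, -3) and [STD]:[QTD] = 1/16 as required.

r = -3/4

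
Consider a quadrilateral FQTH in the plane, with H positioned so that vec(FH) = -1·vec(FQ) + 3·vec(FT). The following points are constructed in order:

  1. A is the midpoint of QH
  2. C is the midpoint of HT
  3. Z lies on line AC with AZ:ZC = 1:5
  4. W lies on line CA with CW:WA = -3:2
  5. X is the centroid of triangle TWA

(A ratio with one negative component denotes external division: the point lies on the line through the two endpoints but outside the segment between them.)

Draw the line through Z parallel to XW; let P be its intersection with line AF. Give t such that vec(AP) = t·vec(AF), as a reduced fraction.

Work in coordinates with F = (0, 0), Q = (1, 0), T = (0, 1), H = (-1, 3).
1. A is the midpoint of QH ⇒ A = (0, 3/2)
2. C is the midpoint of HT ⇒ C = (-1/2, 2)
3. Z lies on line AC with AZ:ZC = 1:5 ⇒ Z = (-1/12, 19/12)
4. W lies on line CA with CW:WA = -3:2 ⇒ W = (1, 1/2)
5. X is the centroid of triangle TWA ⇒ X = (1/3, 1)
through Z parallel to XW: direction (2/3, -1/2); meets AF at P = (0, 73/48)
P = A + t·(F−A) with t = -1/72

t = -1/72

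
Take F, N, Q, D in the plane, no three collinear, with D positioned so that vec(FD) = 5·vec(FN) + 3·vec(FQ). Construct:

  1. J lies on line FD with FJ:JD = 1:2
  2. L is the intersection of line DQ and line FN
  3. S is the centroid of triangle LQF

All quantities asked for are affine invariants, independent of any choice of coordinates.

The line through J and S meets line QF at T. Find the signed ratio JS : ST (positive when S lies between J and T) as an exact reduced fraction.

Work in coordinates with F = (0, 0), N = (1, 0), Q = (0, 1), D = (5, 3).
1. J lies on line FD with FJ:JD = 1:2 ⇒ J = (5/3, 1)
2. L is the intersection of line DQ and line FN ⇒ L = (-5/2, 0)
3. S is the centroid of triangle LQF ⇒ S = (-5/6, 1/3)
line JS meets QF at T = (0, 5/9)
S = J + t·(T−J) with t = 3/2, so JS:ST = 3/2:-1/2

JS:ST = -3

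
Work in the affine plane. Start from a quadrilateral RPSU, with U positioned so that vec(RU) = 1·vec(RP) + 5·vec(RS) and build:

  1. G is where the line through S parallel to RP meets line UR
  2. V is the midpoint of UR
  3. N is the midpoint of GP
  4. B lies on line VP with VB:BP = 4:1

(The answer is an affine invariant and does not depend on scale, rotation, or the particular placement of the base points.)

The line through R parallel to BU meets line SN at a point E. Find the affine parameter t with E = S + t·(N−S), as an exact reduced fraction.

t = 2/55

Assign R = (0, 0), P = (1, 0), S = (0, 1), U = (1, 5) — the answer is frame-independent, so this choice is without loss of generality.
1. G is where the line through S parallel to RP meets line UR ⇒ G = (1/5, 1)
2. V is the midpoint of UR ⇒ V = (1/2, 5/2)
3. N is the midpoint of GP ⇒ N = (3/5, 1/2)
4. B lies on line VP with VB:BP = 4:1 ⇒ B = (9/10, 1/2)
through R parallel to BU: direction (1/10, 9/2); meets SN at E = (6/275, 54/55)
E = S + t·(N−S) with t = 2/55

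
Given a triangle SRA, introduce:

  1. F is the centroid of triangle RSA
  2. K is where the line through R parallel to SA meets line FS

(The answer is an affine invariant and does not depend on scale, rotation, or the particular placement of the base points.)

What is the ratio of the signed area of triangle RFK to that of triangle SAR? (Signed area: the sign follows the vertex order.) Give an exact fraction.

Choose coordinates S = (0, 0), R = (1, 0), A = (0, 1).
1. F is the centroid of triangle RSA ⇒ F = (1/3, 1/3)
2. K is where the line through R parallel to SA meets line FS ⇒ K = (1, 1)
2·[RFK] = -2/3, 2·[SAR] = -1
[RFK]:[SAR] = -2/3:-1 = 2/3

[RFK]:[SAR] = 2/3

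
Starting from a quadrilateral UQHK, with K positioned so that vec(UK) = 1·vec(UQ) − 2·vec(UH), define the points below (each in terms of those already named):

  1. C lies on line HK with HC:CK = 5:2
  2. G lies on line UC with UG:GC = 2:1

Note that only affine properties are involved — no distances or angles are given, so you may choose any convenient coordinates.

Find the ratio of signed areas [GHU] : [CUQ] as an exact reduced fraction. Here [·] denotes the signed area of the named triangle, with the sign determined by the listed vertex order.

Work in coordinates with U = (0, 0), Q = (1, 0), H = (0, 1), K = (1, -2).
1. C lies on line HK with HC:CK = 5:2 ⇒ C = (5/7, -8/7)
2. G lies on line UC with UG:GC = 2:1 ⇒ G = (10/21, -16/21)
2·[GHU] = 10/21, 2·[CUQ] = -8/7
[GHU]:[CUQ] = 10/21:-8/7 = -5/12

[GHU]:[CUQ] = -5/12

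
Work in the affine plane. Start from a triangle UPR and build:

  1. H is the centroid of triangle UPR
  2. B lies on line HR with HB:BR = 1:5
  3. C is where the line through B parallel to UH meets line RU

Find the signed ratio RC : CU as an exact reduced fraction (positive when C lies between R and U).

Work in coordinates with U = (0, 0), P = (1, 0), R = (0, 1).
1. H is the centroid of triangle UPR ⇒ H = (1/3, 1/3)
2. B lies on line HR with HB:BR = 1:5 ⇒ B = (5/18, 4/9)
3. C is where the line through B parallel to UH meets line RU ⇒ C = (0, 1/6)
C = R + t·(U−R) with t = 5/6, so RC:CU = t:(1−t) = 5/6:1/6

RC:CU = 5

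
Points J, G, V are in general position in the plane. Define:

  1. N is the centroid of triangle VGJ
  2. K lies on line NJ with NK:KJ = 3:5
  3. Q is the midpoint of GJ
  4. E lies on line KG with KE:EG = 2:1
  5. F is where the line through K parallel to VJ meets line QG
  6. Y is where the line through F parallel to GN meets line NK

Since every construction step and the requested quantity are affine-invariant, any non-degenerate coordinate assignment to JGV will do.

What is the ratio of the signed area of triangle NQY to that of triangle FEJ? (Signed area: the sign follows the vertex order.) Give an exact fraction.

Assign J = (0, 0), G = (1, 0), V = (0, 1) — the answer is frame-independent, so this choice is without loss of generality.
1. N is the centroid of triangle VGJ ⇒ N = (1/3, 1/3)
2. K lies on line NJ with NK:KJ = 3:5 ⇒ K = (5/24, 5/24)
3. Q is the midpoint of GJ ⇒ Q = (1/2, 0)
4. E lies on line KG with KE:EG = 2:1 ⇒ E = (53/72, 5/72)
5. F is where the line through K parallel to VJ meets line QG ⇒ F = (5/24, 0)
6. Y is where the line through F parallel to GN meets line NK ⇒ Y = (5/72, 5/72)
2·[NQY] = -19/144, 2·[FEJ] = 25/1728
[NQY]:[FEJ] = -19/144:25/1728 = -228/25

[NQY]:[FEJ] = -228/25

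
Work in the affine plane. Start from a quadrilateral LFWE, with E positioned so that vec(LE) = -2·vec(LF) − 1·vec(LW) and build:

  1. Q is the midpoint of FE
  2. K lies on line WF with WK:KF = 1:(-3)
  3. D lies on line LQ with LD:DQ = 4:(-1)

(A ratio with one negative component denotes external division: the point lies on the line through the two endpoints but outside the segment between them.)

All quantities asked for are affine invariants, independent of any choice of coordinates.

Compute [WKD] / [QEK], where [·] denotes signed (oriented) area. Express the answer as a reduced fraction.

[WKD]:[QEK] = -7/18

Choose coordinates L = (0, 0), F = (1, 0), W = (0, 1), E = (-2, -1).
1. Q is the midpoint of FE ⇒ Q = (-1/2, -1/2)
2. K lies on line WF with WK:KF = 1:(-3) ⇒ K = (-1/2, 3/2)
3. D lies on line LQ with LD:DQ = 4:(-1) ⇒ D = (-2/3, -2/3)
2·[WKD] = 7/6, 2·[QEK] = -3
[WKD]:[QEK] = 7/6:-3 = -7/18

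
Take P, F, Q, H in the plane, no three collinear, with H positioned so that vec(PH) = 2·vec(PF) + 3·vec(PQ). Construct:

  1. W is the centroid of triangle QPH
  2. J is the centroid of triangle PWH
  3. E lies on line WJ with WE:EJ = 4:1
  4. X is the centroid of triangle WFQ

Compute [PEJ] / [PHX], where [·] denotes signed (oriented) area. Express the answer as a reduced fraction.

Work in coordinates with P = (0, 0), F = (1, 0), Q = (0, 1), H = (2, 3).
1. W is the centroid of triangle QPH ⇒ W = (2/3, 4/3)
2. J is the centroid of triangle PWH ⇒ J = (8/9, 13/9)
3. E lies on line WJ with WE:EJ = 4:1 ⇒ E = (38/45, 64/45)
4. X is the centroid of triangle WFQ ⇒ X = (5/9, 7/9)
2·[PEJ] = -2/45, 2·[PHX] = -1/9
[PEJ]:[PHX] = -2/45:-1/9 = 2/5

[PEJ]:[PHX] = 2/5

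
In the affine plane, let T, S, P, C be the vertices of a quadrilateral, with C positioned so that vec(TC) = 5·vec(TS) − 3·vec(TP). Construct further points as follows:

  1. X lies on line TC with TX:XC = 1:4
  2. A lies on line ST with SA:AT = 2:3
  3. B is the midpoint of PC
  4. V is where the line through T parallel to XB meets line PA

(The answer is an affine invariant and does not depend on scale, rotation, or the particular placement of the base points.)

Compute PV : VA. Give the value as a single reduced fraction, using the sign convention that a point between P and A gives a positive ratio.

Choose coordinates T = (0, 0), S = (1, 0), P = (0, 1), C = (5, -3).
1. X lies on line TC with TX:XC = 1:4 ⇒ X = (1, -3/5)
2. A lies on line ST with SA:AT = 2:3 ⇒ A = (3/5, 0)
3. B is the midpoint of PC ⇒ B = (5/2, -1)
4. V is where the line through T parallel to XB meets line PA ⇒ V = (5/7, -4/21)
V = P + t·(A−P) with t = 25/21, so PV:VA = t:(1−t) = 25/21:-4/21

PV:VA = -25/4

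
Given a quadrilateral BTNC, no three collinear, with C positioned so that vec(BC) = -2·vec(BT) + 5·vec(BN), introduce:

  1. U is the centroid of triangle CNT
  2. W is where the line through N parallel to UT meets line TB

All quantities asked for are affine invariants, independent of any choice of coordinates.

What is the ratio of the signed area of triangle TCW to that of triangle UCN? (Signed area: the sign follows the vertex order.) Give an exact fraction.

Set B = (0, 0), T = (1, 0), N = (0, 1), C = (-2, 5); any affine frame gives the same invariant.
1. U is the centroid of triangle CNT ⇒ U = (-1/3, 2)
2. W is where the line through N parallel to UT meets line TB ⇒ W = (2/3, 0)
2·[TCW] = 5/3, 2·[UCN] = 2/3
[TCW]:[UCN] = 5/3:2/3 = 5/2

[TCW]:[UCN] = 5/2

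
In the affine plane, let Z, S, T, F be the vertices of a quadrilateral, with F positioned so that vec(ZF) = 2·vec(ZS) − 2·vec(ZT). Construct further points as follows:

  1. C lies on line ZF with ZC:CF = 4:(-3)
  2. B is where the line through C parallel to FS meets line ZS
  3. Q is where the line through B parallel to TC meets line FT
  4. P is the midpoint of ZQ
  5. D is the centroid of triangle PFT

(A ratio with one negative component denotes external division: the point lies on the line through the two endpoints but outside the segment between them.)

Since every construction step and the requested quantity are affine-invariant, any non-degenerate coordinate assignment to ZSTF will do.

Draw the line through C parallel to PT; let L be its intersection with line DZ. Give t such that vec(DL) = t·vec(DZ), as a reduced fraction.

Work in coordinates with Z = (0, 0), S = (1, 0), T = (0, 1), F = (2, -2).
1. C lies on line ZF with ZC:CF = 4:(-3) ⇒ C = (8, -8)
2. B is where the line through C parallel to FS meets line ZS ⇒ B = (4, 0)
3. Q is where the line through B parallel to TC meets line FT ⇒ Q = (-28/3, 15)
4. P is the midpoint of ZQ ⇒ P = (-14/3, 15/2)
5. D is the centroid of triangle PFT ⇒ D = (-8/9, 13/6)
through C parallel to PT: direction (14/3, -13/2); meets DZ at L = (-352/117, 22/3)
L = D + t·(Z−D) with t = -31/13

t = -31/13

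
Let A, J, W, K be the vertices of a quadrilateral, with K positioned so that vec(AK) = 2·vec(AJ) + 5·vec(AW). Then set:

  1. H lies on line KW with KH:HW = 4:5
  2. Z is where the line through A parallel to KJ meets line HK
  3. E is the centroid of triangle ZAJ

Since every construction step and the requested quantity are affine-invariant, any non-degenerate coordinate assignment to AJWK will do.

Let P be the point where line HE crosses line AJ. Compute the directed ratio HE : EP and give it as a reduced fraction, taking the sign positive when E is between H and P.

HE:EP = 24/5

Set A = (0, 0), J = (1, 0), W = (0, 1), K = (2, 5); any affine frame gives the same invariant.
1. H lies on line KW with KH:HW = 4:5 ⇒ H = (10/9, 29/9)
2. Z is where the line through A parallel to KJ meets line HK ⇒ Z = (1/3, 5/3)
3. E is the centroid of triangle ZAJ ⇒ E = (4/9, 5/9)
line HE meets AJ at P = (11/36, 0)
E = H + t·(P−H) with t = 24/29, so HE:EP = 24/29:5/29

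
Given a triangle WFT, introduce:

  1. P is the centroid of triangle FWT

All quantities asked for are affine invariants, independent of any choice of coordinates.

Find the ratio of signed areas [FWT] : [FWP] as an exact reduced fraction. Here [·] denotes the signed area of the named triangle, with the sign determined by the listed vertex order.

[FWT]:[FWP] = 3

Work in coordinates with W = (0, 0), F = (1, 0), T = (0, 1).
1. P is the centroid of triangle FWT ⇒ P = (1/3, 1/3)
2·[FWT] = -1, 2·[FWP] = -1/3
[FWT]:[FWP] = -1:-1/3 = 3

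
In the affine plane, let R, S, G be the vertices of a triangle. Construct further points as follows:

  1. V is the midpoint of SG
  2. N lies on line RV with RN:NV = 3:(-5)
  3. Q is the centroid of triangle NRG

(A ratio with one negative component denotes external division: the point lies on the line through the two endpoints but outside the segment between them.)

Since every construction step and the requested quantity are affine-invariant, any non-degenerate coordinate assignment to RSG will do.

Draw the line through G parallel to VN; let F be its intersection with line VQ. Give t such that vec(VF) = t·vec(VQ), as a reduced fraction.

Assign R = (0, 0), S = (1, 0), G = (0, 1) — the answer is frame-independent, so this choice is without loss of generality.
1. V is the midpoint of SG ⇒ V = (1/2, 1/2)
2. N lies on line RV with RN:NV = 3:(-5) ⇒ N = (-3/4, -3/4)
3. Q is the centroid of triangle NRG ⇒ Q = (-1/4, 1/12)
through G parallel to VN: direction (-5/4, -5/4); meets VQ at F = (-7/4, -3/4)
F = V + t·(Q−V) with t = 3

t = 3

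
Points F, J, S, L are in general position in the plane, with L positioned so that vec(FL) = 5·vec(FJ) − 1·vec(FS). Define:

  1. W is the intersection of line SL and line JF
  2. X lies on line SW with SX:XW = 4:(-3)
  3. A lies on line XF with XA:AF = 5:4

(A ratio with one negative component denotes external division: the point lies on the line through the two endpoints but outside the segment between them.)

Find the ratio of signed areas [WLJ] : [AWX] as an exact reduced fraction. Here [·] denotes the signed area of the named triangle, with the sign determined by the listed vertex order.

[WLJ]:[AWX] = 9/25

Choose coordinates F = (0, 0), J = (1, 0), S = (0, 1), L = (5, -1).
1. W is the intersection of line SL and line JF ⇒ W = (5/2, 0)
2. X lies on line SW with SX:XW = 4:(-3) ⇒ X = (10, -3)
3. A lies on line XF with XA:AF = 5:4 ⇒ A = (40/9, -4/3)
2·[WLJ] = -3/2, 2·[AWX] = -25/6
[WLJ]:[AWX] = -3/2:-25/6 = 9/25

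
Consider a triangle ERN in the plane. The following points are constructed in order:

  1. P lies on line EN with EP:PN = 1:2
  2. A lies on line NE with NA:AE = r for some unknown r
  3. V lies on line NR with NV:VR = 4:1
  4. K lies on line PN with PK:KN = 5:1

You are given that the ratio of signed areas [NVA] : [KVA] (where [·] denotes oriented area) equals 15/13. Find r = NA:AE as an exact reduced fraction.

r = 5

Choose coordinates E = (0, 0), R = (1, 0), N = (0, 1).
1. P lies on line EN with EP:PN = 1:2 ⇒ P = (0, 1/3)
2. With NA:AE = r, write λ = r/(r+1) so A = N + λ·(E−N); A is affine-linear in λ
3. V lies on line NR with NV:VR = 4:1 ⇒ V = (4/5, 1/5)
4. K lies on line PN with PK:KN = 5:1 ⇒ K = (0, 8/9)
Every point depending on A is an affine combination of A and λ-independent points, so each such coordinate is linear in λ; the λ² term in each signed area is a multiple of (E−N)×(E−N) = 0, so 2·[NVA] and 2·[KVA] are each linear in λ. Evaluating at λ=0 and λ=1:
  2·[NVA] = -4/5·λ,   2·[KVA] = -4/5·λ + 4/45
So [NVA]:[KVA] = (-4/5·λ) / (-4/5·λ + 4/45). Setting this equal to 15/13:
  -4/5·λ = 15/13·(-4/5·λ + 4/45)  ⇒  λ = 5/6
Then r = λ/(1−λ) = (5/6)/(1/6) = 5. Check: with r = 5, A = (0, 1/6) and [NVA]:[KVA] = 15/13 as required.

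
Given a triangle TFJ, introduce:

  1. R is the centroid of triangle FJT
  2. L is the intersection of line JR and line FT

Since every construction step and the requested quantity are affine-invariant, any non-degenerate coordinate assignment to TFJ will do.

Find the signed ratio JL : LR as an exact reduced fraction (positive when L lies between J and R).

Assign T = (0, 0), F = (1, 0), J = (0, 1) — the answer is frame-independent, so this choice is without loss of generality.
1. R is the centroid of triangle FJT ⇒ R = (1/3, 1/3)
2. L is the intersection of line JR and line FT ⇒ L = (1/2, 0)
L = J + t·(R−J) with t = 3/2, so JL:LR = t:(1−t) = 3/2:-1/2

JL:LR = -3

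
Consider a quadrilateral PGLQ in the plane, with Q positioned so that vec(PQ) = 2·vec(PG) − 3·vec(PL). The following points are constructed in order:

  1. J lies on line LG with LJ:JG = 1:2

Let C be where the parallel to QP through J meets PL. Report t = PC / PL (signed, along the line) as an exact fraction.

t = 7/6

Set P = (0, 0), G = (1, 0), L = (0, 1), Q = (2, -3); any affine frame gives the same invariant.
1. J lies on line LG with LJ:JG = 1:2 ⇒ J = (1/3, 2/3)
through J parallel to QP: direction (-2, 3); meets PL at C = (0, 7/6)
C = P + t·(L−P) with t = 7/6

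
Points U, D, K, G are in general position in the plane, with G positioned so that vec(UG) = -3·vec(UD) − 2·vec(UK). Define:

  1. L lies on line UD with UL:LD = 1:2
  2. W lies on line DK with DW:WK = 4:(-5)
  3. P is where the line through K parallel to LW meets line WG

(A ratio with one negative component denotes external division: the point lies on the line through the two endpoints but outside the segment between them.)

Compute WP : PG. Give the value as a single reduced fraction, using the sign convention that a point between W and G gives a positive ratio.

WP:PG = -5/39

Set U = (0, 0), D = (1, 0), K = (0, 1), G = (-3, -2); any affine frame gives the same invariant.
1. L lies on line UD with UL:LD = 1:2 ⇒ L = (1/3, 0)
2. W lies on line DK with DW:WK = 4:(-5) ⇒ W = (5, -4)
3. P is where the line through K parallel to LW meets line WG ⇒ P = (105/17, -73/17)
P = W + t·(G−W) with t = -5/34, so WP:PG = t:(1−t) = -5/34:39/34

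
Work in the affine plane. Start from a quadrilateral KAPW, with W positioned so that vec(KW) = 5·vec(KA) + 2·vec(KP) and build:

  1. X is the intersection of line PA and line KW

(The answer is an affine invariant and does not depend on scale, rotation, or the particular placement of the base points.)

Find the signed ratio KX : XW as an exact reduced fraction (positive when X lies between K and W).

KX:XW = 1/6

Assign K = (0, 0), A = (1, 0), P = (0, 1), W = (5, 2) — the answer is frame-independent, so this choice is without loss of generality.
1. X is the intersection of line PA and line KW ⇒ X = (5/7, 2/7)
X = K + t·(W−K) with t = 1/7, so KX:XW = t:(1−t) = 1/7:6/7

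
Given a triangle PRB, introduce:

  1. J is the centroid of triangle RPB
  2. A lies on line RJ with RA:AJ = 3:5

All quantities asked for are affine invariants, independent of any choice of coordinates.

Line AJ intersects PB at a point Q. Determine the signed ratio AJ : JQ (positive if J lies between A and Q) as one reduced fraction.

AJ:JQ = 5/4

Work in coordinates with P = (0, 0), R = (1, 0), B = (0, 1).
1. J is the centroid of triangle RPB ⇒ J = (1/3, 1/3)
2. A lies on line RJ with RA:AJ = 3:5 ⇒ A = (3/4, 1/8)
line AJ meets PB at Q = (0, 1/2)
J = A + t·(Q−A) with t = 5/9, so AJ:JQ = 5/9:4/9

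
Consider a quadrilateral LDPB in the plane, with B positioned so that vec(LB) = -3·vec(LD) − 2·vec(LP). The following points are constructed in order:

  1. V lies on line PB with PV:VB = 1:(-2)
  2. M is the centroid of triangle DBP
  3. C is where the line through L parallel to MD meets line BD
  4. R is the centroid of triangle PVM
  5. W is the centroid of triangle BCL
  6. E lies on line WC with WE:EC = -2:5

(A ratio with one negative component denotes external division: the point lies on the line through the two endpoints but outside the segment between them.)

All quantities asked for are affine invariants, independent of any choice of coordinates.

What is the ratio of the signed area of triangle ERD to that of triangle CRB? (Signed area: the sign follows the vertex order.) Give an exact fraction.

[ERD]:[CRB] = -38/63

Work in coordinates with L = (0, 0), D = (1, 0), P = (0, 1), B = (-3, -2).
1. V lies on line PB with PV:VB = 1:(-2) ⇒ V = (3, 4)
2. M is the centroid of triangle DBP ⇒ M = (-2/3, -1/3)
3. C is where the line through L parallel to MD meets line BD ⇒ C = (5/3, 1/3)
4. R is the centroid of triangle PVM ⇒ R = (7/9, 14/9)
5. W is the centroid of triangle BCL ⇒ W = (-4/9, -5/9)
6. E lies on line WC with WE:EC = -2:5 ⇒ E = (-50/27, -31/27)
2·[ERD] = -380/81, 2·[CRB] = 70/9
[ERD]:[CRB] = -380/81:70/9 = -38/63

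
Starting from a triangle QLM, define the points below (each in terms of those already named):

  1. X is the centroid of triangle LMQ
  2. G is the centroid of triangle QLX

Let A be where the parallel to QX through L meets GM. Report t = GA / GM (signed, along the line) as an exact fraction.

t = -1/2

Choose coordinates Q = (0, 0), L = (1, 0), M = (0, 1).
1. X is the centroid of triangle LMQ ⇒ X = (1/3, 1/3)
2. G is the centroid of triangle QLX ⇒ G = (4/9, 1/9)
through L parallel to QX: direction (1/3, 1/3); meets GM at A = (2/3, -1/3)
A = G + t·(M−G) with t = -1/2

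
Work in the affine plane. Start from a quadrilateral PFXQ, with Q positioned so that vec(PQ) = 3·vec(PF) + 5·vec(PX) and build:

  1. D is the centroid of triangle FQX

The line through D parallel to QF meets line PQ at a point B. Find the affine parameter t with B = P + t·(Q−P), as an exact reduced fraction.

t = 8/15

Assign P = (0, 0), F = (1, 0), X = (0, 1), Q = (3, 5) — the answer is frame-independent, so this choice is without loss of generality.
1. D is the centroid of triangle FQX ⇒ D = (4/3, 2)
through D parallel to QF: direction (-2, -5); meets PQ at B = (8/5, 8/3)
B = P + t·(Q−P) with t = 8/15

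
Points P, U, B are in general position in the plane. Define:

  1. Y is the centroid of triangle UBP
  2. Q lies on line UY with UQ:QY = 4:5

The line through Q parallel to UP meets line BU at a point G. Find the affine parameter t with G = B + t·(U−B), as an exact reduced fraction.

Work in coordinates with P = (0, 0), U = (1, 0), B = (0, 1).
1. Y is the centroid of triangle UBP ⇒ Y = (1/3, 1/3)
2. Q lies on line UY with UQ:QY = 4:5 ⇒ Q = (19/27, 4/27)
through Q parallel to UP: direction (-1, 0); meets BU at G = (23/27, 4/27)
G = B + t·(U−B) with t = 23/27

t = 23/27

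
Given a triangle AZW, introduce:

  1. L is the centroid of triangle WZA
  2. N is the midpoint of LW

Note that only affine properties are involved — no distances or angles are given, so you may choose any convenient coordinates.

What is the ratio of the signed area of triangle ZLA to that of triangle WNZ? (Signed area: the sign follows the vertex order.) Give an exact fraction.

[ZLA]:[WNZ] = 2

Set A = (0, 0), Z = (1, 0), W = (0, 1); any affine frame gives the same invariant.
1. L is the centroid of triangle WZA ⇒ L = (1/3, 1/3)
2. N is the midpoint of LW ⇒ N = (1/6, 2/3)
2·[ZLA] = 1/3, 2·[WNZ] = 1/6
[ZLA]:[WNZ] = 1/3:1/6 = 2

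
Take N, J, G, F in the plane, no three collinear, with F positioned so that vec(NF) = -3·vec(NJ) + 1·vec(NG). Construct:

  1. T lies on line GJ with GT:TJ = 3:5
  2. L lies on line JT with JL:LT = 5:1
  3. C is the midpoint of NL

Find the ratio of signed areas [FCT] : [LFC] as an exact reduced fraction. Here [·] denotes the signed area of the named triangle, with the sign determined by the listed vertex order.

Work in coordinates with N = (0, 0), J = (1, 0), G = (0, 1), F = (-3, 1).
1. T lies on line GJ with GT:TJ = 3:5 ⇒ T = (3/8, 5/8)
2. L lies on line JT with JL:LT = 5:1 ⇒ L = (23/48, 25/48)
3. C is the midpoint of NL ⇒ C = (23/96, 25/96)
2·[FCT] = 41/32, 2·[LFC] = 49/48
[FCT]:[LFC] = 41/32:49/48 = 123/98

[FCT]:[LFC] = 123/98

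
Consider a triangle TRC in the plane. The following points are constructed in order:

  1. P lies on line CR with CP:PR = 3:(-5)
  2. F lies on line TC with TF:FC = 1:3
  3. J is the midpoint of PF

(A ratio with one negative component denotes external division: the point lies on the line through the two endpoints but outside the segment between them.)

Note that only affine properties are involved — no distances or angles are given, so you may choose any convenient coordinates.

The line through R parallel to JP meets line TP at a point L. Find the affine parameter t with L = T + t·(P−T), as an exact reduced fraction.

t = 6

Work in coordinates with T = (0, 0), R = (1, 0), C = (0, 1).
1. P lies on line CR with CP:PR = 3:(-5) ⇒ P = (-3/2, 5/2)
2. F lies on line TC with TF:FC = 1:3 ⇒ F = (0, 1/4)
3. J is the midpoint of PF ⇒ J = (-3/4, 11/8)
through R parallel to JP: direction (-3/4, 9/8); meets TP at L = (-9, 15)
L = T + t·(P−T) with t = 6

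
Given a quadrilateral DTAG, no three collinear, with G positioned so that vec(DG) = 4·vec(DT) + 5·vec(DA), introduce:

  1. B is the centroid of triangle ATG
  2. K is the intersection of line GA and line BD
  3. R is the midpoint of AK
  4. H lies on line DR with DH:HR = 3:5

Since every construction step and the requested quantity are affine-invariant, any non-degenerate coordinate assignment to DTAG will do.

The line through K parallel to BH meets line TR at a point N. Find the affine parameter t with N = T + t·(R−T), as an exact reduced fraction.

t = 78/73

Choose coordinates D = (0, 0), T = (1, 0), A = (0, 1), G = (4, 5).
1. B is the centroid of triangle ATG ⇒ B = (5/3, 2)
2. K is the intersection of line GA and line BD ⇒ K = (5, 6)
3. R is the midpoint of AK ⇒ R = (5/2, 7/2)
4. H lies on line DR with DH:HR = 3:5 ⇒ H = (15/16, 21/16)
through K parallel to BH: direction (-35/48, -11/16); meets TR at N = (190/73, 273/73)
N = T + t·(R−T) with t = 78/73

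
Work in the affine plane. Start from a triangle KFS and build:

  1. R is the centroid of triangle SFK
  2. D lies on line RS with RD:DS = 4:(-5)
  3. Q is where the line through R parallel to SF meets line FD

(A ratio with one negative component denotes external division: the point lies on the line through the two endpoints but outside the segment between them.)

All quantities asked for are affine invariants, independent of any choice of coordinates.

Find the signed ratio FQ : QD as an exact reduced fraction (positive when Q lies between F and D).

Set K = (0, 0), F = (1, 0), S = (0, 1); any affine frame gives the same invariant.
1. R is the centroid of triangle SFK ⇒ R = (1/3, 1/3)
2. D lies on line RS with RD:DS = 4:(-5) ⇒ D = (5/3, -7/3)
3. Q is where the line through R parallel to SF meets line FD ⇒ Q = (17/15, -7/15)
Q = F + t·(D−F) with t = 1/5, so FQ:QD = t:(1−t) = 1/5:4/5

FQ:QD = 1/4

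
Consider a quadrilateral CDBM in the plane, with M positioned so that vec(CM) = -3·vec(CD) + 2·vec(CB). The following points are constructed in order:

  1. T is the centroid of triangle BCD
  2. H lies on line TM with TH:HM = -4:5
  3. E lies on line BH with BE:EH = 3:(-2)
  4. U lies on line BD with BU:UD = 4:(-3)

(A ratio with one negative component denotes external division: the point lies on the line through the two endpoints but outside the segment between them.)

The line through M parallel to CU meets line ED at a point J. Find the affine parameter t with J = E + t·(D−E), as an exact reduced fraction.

t = 10/9

Work in coordinates with C = (0, 0), D = (1, 0), B = (0, 1), M = (-3, 2).
1. T is the centroid of triangle BCD ⇒ T = (1/3, 1/3)
2. H lies on line TM with TH:HM = -4:5 ⇒ H = (41/3, -19/3)
3. E lies on line BH with BE:EH = 3:(-2) ⇒ E = (41, -21)
4. U lies on line BD with BU:UD = 4:(-3) ⇒ U = (4, -3)
through M parallel to CU: direction (4, -3); meets ED at J = (-31/9, 7/3)
J = E + t·(D−E) with t = 10/9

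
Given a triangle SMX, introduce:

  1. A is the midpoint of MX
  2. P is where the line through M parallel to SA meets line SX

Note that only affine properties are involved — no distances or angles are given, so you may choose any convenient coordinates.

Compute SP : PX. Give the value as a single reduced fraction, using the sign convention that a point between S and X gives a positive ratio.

SP:PX = -1/2

Work in coordinates with S = (0, 0), M = (1, 0), X = (0, 1).
1. A is the midpoint of MX ⇒ A = (1/2, 1/2)
2. P is where the line through M parallel to SA meets line SX ⇒ P = (0, -1)
P = S + t·(X−S) with t = -1, so SP:PX = t:(1−t) = -1:2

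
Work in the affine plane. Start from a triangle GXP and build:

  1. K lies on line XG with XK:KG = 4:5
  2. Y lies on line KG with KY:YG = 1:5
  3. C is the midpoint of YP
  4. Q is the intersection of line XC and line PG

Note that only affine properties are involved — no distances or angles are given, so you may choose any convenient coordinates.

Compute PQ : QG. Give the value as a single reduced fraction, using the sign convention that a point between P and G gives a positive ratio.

PQ:QG = 29/54

Set G = (0, 0), X = (1, 0), P = (0, 1); any affine frame gives the same invariant.
1. K lies on line XG with XK:KG = 4:5 ⇒ K = (5/9, 0)
2. Y lies on line KG with KY:YG = 1:5 ⇒ Y = (25/54, 0)
3. C is the midpoint of YP ⇒ C = (25/108, 1/2)
4. Q is the intersection of line XC and line PG ⇒ Q = (0, 54/83)
Q = P + t·(G−P) with t = 29/83, so PQ:QG = t:(1−t) = 29/83:54/83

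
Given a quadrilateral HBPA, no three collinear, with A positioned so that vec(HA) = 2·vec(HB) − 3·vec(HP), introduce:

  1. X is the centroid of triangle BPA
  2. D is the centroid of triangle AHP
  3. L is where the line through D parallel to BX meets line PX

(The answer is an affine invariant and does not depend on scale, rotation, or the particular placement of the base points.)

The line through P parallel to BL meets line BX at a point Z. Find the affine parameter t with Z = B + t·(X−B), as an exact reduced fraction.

Choose coordinates H = (0, 0), B = (1, 0), P = (0, 1), A = (2, -3).
1. X is the centroid of triangle BPA ⇒ X = (1, -2/3)
2. D is the centroid of triangle AHP ⇒ D = (2/3, -2/3)
3. L is where the line through D parallel to BX meets line PX ⇒ L = (2/3, -1/9)
through P parallel to BL: direction (-1/3, -1/9); meets BX at Z = (1, 4/3)
Z = B + t·(X−B) with t = -2

t = -2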